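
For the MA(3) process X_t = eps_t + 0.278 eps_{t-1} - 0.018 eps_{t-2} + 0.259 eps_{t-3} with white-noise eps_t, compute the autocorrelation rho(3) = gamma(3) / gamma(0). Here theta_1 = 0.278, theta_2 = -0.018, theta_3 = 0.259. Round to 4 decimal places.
\rho(3) = 0.2263

For an MA(q) process with theta_0 = 1, the autocovariance is
  gamma(k) = sigma^2 * sum_{i=0..q-k} theta_i * theta_{i+k},
and rho(k) = gamma(k) / gamma(0). Sigma^2 cancels.
  numerator   = (1)*(0.259) = 0.259.
  denominator = (1)^2 + (0.278)^2 + (-0.018)^2 + (0.259)^2 = 1.144689.
  rho(3) = 0.259 / 1.144689 = 0.2263.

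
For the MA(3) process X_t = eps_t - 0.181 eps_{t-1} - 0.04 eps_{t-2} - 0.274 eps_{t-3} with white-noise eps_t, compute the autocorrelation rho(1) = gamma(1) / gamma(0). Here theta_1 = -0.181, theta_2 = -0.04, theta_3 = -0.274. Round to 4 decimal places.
\rho(1) = -0.1467

For an MA(q) process with theta_0 = 1, the autocovariance is
  gamma(k) = sigma^2 * sum_{i=0..q-k} theta_i * theta_{i+k},
and rho(k) = gamma(k) / gamma(0). Sigma^2 cancels.
  numerator   = (1)*(-0.181) + (-0.181)*(-0.04) + (-0.04)*(-0.274) = -0.1628.
  denominator = (1)^2 + (-0.181)^2 + (-0.04)^2 + (-0.274)^2 = 1.109437.
  rho(1) = -0.1628 / 1.109437 = -0.1467.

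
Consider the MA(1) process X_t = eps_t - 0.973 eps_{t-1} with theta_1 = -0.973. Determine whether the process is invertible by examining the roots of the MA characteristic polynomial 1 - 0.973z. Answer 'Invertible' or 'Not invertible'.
\text{Invertible}

The MA(q) characteristic polynomial is P(z) = 1 - 0.973z.
Invertibility requires all roots to lie outside the unit circle, i.e. |z| > 1 for every root.
This is linear in z: 1 + (-0.973) z = 0  =>  z = -1/(-0.973) = 1.027749,  |z| = 1.027749.
Moduli of all roots: 1.0277.
All moduli strictly greater than 1? Yes.
Verdict: Invertible.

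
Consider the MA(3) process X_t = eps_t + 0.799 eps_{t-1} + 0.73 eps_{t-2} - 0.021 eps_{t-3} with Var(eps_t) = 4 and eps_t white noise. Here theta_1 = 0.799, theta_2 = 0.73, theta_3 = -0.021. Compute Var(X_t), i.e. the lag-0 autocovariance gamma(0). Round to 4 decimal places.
\gamma(0) = 8.6870

For an MA(q) process X_t = eps_t + sum_i theta_i eps_{t-i} with
Var(eps_t) = sigma^2, the variance is
  gamma(0) = sigma^2 * (1 + sum_i theta_i^2).
  sum_i theta_i^2 = (0.799)^2 + (0.73)^2 + (-0.021)^2 = 0.638401 + 0.5329 + 0.000441 = 1.171742.
  gamma(0) = 4 * (1 + 1.171742) = 4 * 2.171742 = 8.686968, which rounds to 8.6870.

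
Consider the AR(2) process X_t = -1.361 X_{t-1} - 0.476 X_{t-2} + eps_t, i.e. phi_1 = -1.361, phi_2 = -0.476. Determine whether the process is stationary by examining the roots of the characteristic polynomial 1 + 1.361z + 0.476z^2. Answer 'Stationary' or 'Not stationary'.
\text{Stationary}

The AR(p) characteristic polynomial is P(z) = 1 + 1.361z + 0.476z^2.
Stationarity requires all roots to lie outside the unit circle, i.e. |z| > 1 for every root.
Set 1 + (1.361) z + (0.476) z^2 = 0, i.e. a z^2 + b z + c = 0 with a = 0.476, b = 1.361, c = 1.
Discriminant D = b^2 - 4ac = (1.361)^2 - 4*(0.476)*1 = 1.852321 - (1.904) = -0.051679.
D < 0, so the roots are the complex-conjugate pair z = (-b +/- i sqrt(-D)) / (2a) = -1.4296 +/- 0.2388i.
For a conjugate pair |z|^2 = z * conj(z) = (product of roots) = c/a = 1/(0.476) = 2.10084, so |z| = sqrt(2.10084) = 1.4494 for both roots.
Moduli of all roots: 1.4494, 1.4494.
All moduli strictly greater than 1? Yes.
Verdict: Stationary.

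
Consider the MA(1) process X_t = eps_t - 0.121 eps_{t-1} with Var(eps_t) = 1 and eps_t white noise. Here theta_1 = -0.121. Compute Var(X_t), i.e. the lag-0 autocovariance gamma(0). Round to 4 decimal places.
\gamma(0) = 1.0146

For an MA(q) process X_t = eps_t + sum_i theta_i eps_{t-i} with
Var(eps_t) = sigma^2, the variance is
  gamma(0) = sigma^2 * (1 + sum_i theta_i^2).
  sum_i theta_i^2 = (-0.121)^2 = 0.014641.
  gamma(0) = 1 * (1 + 0.014641) = 1 * 1.014641 = 1.014641, which rounds to 1.0146.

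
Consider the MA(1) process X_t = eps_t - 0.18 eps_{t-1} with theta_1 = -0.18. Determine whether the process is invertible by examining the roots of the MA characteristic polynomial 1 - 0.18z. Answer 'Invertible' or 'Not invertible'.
\text{Invertible}

The MA(q) characteristic polynomial is P(z) = 1 - 0.18z.
Invertibility requires all roots to lie outside the unit circle, i.e. |z| > 1 for every root.
This is linear in z: 1 + (-0.18) z = 0  =>  z = -1/(-0.18) = 5.555556,  |z| = 5.555556.
Moduli of all roots: 5.5556.
All moduli strictly greater than 1? Yes.
Verdict: Invertible.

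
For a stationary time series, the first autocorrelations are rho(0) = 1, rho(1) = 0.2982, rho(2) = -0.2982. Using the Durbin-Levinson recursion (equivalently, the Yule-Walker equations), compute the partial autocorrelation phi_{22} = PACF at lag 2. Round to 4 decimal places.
\phi_{22} = -0.4249

The PACF at lag k is phi_{kk}, the last component of the solution
to the Yule-Walker system G_k phi = r_k where
  (G_k)_{ij} = rho(|i - j|), (r_k)_i = rho(i), i,j = 1..k.
Equivalently, Durbin-Levinson gives phi_{kk} iteratively:
  phi_{11} = rho(1)
  phi_{kk} = [rho(k) - sum_{j=1..k-1} phi_{k-1,j} rho(k-j)]
            / [1 - sum_{j=1..k-1} phi_{k-1,j} rho(j)],
  phi_{k,j} = phi_{k-1,j} - phi_{kk} phi_{k-1,k-j},  j = 1..k-1.
Step k = 1:
  phi_11 = rho(1) = 0.2982.
Step k = 2:
  phi_22 = [rho(2) - phi_11 rho(1)] / [1 - phi_11 rho(1)] = [-0.2982 - (0.2982)(0.2982)] / [1 - (0.2982)(0.2982)]
         = -0.38712324 / 0.91107676 = -0.4249.
Therefore phi_{22} = -0.4249.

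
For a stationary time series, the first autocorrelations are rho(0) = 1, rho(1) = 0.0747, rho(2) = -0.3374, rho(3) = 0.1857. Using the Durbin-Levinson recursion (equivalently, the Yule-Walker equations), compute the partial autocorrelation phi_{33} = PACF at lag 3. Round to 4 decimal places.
\phi_{33} = 0.2801

The PACF at lag k is phi_{kk}, the last component of the solution
to the Yule-Walker system G_k phi = r_k where
  (G_k)_{ij} = rho(|i - j|), (r_k)_i = rho(i), i,j = 1..k.
Equivalently, Durbin-Levinson gives phi_{kk} iteratively:
  phi_{11} = rho(1)
  phi_{kk} = [rho(k) - sum_{j=1..k-1} phi_{k-1,j} rho(k-j)]
            / [1 - sum_{j=1..k-1} phi_{k-1,j} rho(j)],
  phi_{k,j} = phi_{k-1,j} - phi_{kk} phi_{k-1,k-j},  j = 1..k-1.
Step k = 1:
  phi_11 = rho(1) = 0.0747.
Step k = 2:
  phi_22 = [rho(2) - phi_11 rho(1)] / [1 - phi_11 rho(1)] = [-0.3374 - (0.0747)(0.0747)] / [1 - (0.0747)(0.0747)]
         = -0.34298009 / 0.99441991 = -0.344905.
  Update: phi_21 = phi_11 - phi_22 phi_11 = 0.0747 - (-0.344905)(0.0747) = 0.100464.
Step k = 3:
  phi_33 = [rho(3) - phi_21 rho(2) - phi_22 rho(1)] / [1 - phi_21 rho(1) - phi_22 rho(2)]
    numerator   = 0.1857 - (0.100464)(-0.3374) - (-0.344905)(0.0747) = 0.24536106
    denominator = 1 - (0.100464)(0.0747) - (-0.344905)(-0.3374) = 0.87612447
  phi_33 = 0.24536106 / 0.87612447 = 0.2801.
Therefore phi_{33} = 0.2801.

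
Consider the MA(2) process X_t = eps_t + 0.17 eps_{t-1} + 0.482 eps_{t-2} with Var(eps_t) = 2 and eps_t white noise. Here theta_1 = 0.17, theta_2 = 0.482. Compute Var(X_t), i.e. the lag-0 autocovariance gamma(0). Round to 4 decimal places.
\gamma(0) = 2.5224

For an MA(q) process X_t = eps_t + sum_i theta_i eps_{t-i} with
Var(eps_t) = sigma^2, the variance is
  gamma(0) = sigma^2 * (1 + sum_i theta_i^2).
  sum_i theta_i^2 = (0.17)^2 + (0.482)^2 = 0.0289 + 0.232324 = 0.261224.
  gamma(0) = 2 * (1 + 0.261224) = 2 * 1.261224 = 2.522448, which rounds to 2.5224.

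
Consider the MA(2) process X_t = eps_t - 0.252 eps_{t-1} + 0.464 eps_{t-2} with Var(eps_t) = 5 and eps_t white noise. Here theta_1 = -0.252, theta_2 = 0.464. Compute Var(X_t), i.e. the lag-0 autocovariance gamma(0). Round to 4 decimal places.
\gamma(0) = 6.3940

For an MA(q) process X_t = eps_t + sum_i theta_i eps_{t-i} with
Var(eps_t) = sigma^2, the variance is
  gamma(0) = sigma^2 * (1 + sum_i theta_i^2).
  sum_i theta_i^2 = (-0.252)^2 + (0.464)^2 = 0.063504 + 0.215296 = 0.2788.
  gamma(0) = 5 * (1 + 0.2788) = 5 * 1.2788 = 6.394, which rounds to 6.3940.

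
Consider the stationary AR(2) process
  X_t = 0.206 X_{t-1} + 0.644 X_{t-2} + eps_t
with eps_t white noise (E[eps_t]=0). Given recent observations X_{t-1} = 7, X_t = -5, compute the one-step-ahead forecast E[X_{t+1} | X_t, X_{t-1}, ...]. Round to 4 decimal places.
E[X_{t+1} \mid \mathcal F_t] = 3.4780

For an AR(p) model X_t = c + sum_i phi_i X_{t-i} + eps_t, the
one-step-ahead conditional mean is
  E[X_{t+1} | X_t, ...] = c + sum_i phi_i X_{t+1-i}.
Substitute known values:
  E[X_{t+1} | ...] = (0.206) * (-5) + (0.644) * (7)
                   = 3.4780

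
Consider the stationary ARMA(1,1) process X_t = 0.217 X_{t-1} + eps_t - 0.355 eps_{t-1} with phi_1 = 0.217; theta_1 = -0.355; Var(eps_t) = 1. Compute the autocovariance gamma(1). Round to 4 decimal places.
\gamma(1) = -0.1337

Multiply the model equation by X_{t-k} and take expectations. With theta_0 = psi_0 = 1 and psi_j the MA(infinity) weights, this gives
  gamma(k) - sum_i phi_i gamma(k-i) = c_k,
  c_k = sigma^2 * sum_{j=k..q} theta_j psi_{j-k}   (c_k = 0 for k > q),
using gamma(-m) = gamma(m).
psi-weights needed (psi_j = theta_j + sum_i phi_i psi_{j-i}):
  psi_1 = theta_1 + phi_1 = -0.355 + (0.217) = -0.138
Right-hand sides:
  c_0 = sigma^2 (1 + theta_1 psi_1) = 1 * (1 + (-0.355)(-0.138)) = 1 * 1.04899 = 1.04899
  c_1 = sigma^2 theta_1 = 1 * (-0.355) = -0.355
  c_2 = 0
Equations for k = 0 and k = 1 (AR order 1):
  gamma(0) = phi_1 gamma(1) + c_0
  gamma(1) = phi_1 gamma(0) + c_1
Substituting the second into the first: gamma(0) (1 - phi_1^2) = c_0 + phi_1 c_1, so
  gamma(0) = (c_0 + phi_1 c_1) / (1 - phi_1^2) = (1.04899 + (0.217)(-0.355)) / (1 - (0.217)^2) = 0.971955 / 0.952911 = 1.019985.
  gamma(1) = phi_1 gamma(0) + c_1 = (0.217)(1.019985) + (-0.355) = -0.133663.
Therefore gamma(1) = -0.1337 (to 4 decimal places).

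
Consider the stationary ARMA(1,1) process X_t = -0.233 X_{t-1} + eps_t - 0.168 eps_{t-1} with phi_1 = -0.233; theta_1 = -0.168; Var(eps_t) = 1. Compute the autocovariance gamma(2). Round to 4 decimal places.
\gamma(2) = 0.1027

Multiply the model equation by X_{t-k} and take expectations. With theta_0 = psi_0 = 1 and psi_j the MA(infinity) weights, this gives
  gamma(k) - sum_i phi_i gamma(k-i) = c_k,
  c_k = sigma^2 * sum_{j=k..q} theta_j psi_{j-k}   (c_k = 0 for k > q),
using gamma(-m) = gamma(m).
psi-weights needed (psi_j = theta_j + sum_i phi_i psi_{j-i}):
  psi_1 = theta_1 + phi_1 = -0.168 + (-0.233) = -0.401
Right-hand sides:
  c_0 = sigma^2 (1 + theta_1 psi_1) = 1 * (1 + (-0.168)(-0.401)) = 1 * 1.067368 = 1.067368
  c_1 = sigma^2 theta_1 = 1 * (-0.168) = -0.168
  c_2 = 0
Equations for k = 0 and k = 1 (AR order 1):
  gamma(0) = phi_1 gamma(1) + c_0
  gamma(1) = phi_1 gamma(0) + c_1
Substituting the second into the first: gamma(0) (1 - phi_1^2) = c_0 + phi_1 c_1, so
  gamma(0) = (c_0 + phi_1 c_1) / (1 - phi_1^2) = (1.067368 + (-0.233)(-0.168)) / (1 - (-0.233)^2) = 1.106512 / 0.945711 = 1.170032.
  gamma(1) = phi_1 gamma(0) + c_1 = (-0.233)(1.170032) + (-0.168) = -0.440617.
For k = 2 (> q): gamma(2) = phi_1 gamma(1) = (-0.233)(-0.440617) = 0.102664.
Therefore gamma(2) = 0.1027 (to 4 decimal places).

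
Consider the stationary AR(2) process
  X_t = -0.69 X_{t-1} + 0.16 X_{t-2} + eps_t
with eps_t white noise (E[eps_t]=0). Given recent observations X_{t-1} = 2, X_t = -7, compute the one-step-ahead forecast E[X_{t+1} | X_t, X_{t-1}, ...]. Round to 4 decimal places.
E[X_{t+1} \mid \mathcal F_t] = 5.1500

For an AR(p) model X_t = c + sum_i phi_i X_{t-i} + eps_t, the
one-step-ahead conditional mean is
  E[X_{t+1} | X_t, ...] = c + sum_i phi_i X_{t+1-i}.
Substitute known values:
  E[X_{t+1} | ...] = (-0.69) * (-7) + (0.16) * (2)
                   = 5.1500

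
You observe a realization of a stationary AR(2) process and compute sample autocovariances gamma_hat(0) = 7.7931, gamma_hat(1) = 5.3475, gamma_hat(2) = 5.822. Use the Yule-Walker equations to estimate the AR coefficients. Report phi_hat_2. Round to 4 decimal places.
\hat\phi_{2} = 0.5220

The Yule-Walker equations for an AR(p) process read, in matrix form,
  Gamma_p phi = r_p,   with   (Gamma_p)_{ij} = gamma(|i - j|),
                       (r_p)_i = gamma(i),   i,j = 1..p.
Substitute the sample gammas (Toeplitz matrix and right-hand side of size 2):
  Gamma_p = [[7.7931, 5.3475], [5.3475, 7.7931]]
  r_p     = [5.3475, 5.822]
Written out:
  7.7931 phi_1 + 5.3475 phi_2 = 5.3475
  5.3475 phi_1 + 7.7931 phi_2 = 5.822
Solve by Cramer's rule:
  det = gamma(0)^2 - gamma(1)^2 = (7.7931)^2 - (5.3475)^2 = 60.73240761 - 28.59575625 = 32.13665136
  phi_hat_1 = [gamma(1) gamma(0) - gamma(1) gamma(2)] / det = [(5.3475)(7.7931) - (5.3475)(5.822)] / 32.13665136 = 10.54045725 / 32.13665136 = 0.328
  phi_hat_2 = [gamma(0) gamma(2) - gamma(1)^2] / det = [(7.7931)(5.822) - (5.3475)^2] / 32.13665136 = 16.77567195 / 32.13665136 = 0.522
So phi_hat = [0.3280, 0.5220].
Therefore phi_hat_2 = 0.5220.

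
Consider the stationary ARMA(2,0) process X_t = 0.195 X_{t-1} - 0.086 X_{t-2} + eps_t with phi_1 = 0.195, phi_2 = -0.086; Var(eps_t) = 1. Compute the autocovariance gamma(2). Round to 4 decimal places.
\gamma(2) = -0.0531

Multiply the model equation by X_{t-k} and take expectations. With theta_0 = psi_0 = 1 and psi_j the MA(infinity) weights, this gives
  gamma(k) - sum_i phi_i gamma(k-i) = c_k,
  c_k = sigma^2 * sum_{j=k..q} theta_j psi_{j-k}   (c_k = 0 for k > q),
using gamma(-m) = gamma(m).
Pure AR (q = 0): c_0 = sigma^2 = 1, c_k = 0 for k >= 1.
Equations for k = 0, 1, 2 (AR order 2, c_2 = 0):
  (E0) gamma(0) = phi_1 gamma(1) + phi_2 gamma(2) + c_0
  (E1) gamma(1) = phi_1 gamma(0) + phi_2 gamma(1) + c_1
  (E2) gamma(2) = phi_1 gamma(1) + phi_2 gamma(0)
From (E1): gamma(1) = A gamma(0) + B with
  A = phi_1 / (1 - phi_2) = 0.195 / 1.086 = 0.179558,   B = c_1 / (1 - phi_2) = 0 / 1.086 = 0.
Insert (E2) into (E0): gamma(0) (1 - phi_2^2) = phi_1 (1 + phi_2) gamma(1) + c_0.
  phi_1 (1 + phi_2) = (0.195)(0.914) = 0.17823,   1 - phi_2^2 = 0.992604.
Replace gamma(1) by A gamma(0) + B and collect gamma(0):
  gamma(0) [0.992604 - (0.17823)(0.179558)] = c_0 = 1
  gamma(0) * 0.960601 = 1
  gamma(0) = 1 / 0.960601 = 1.041015.
  gamma(1) = A gamma(0) = (0.179558)(1.041015) = 0.186923.
  gamma(2) = phi_1 gamma(1) + phi_2 gamma(0) = (0.195)(0.186923) + (-0.086)(1.041015) = -0.053077.
Therefore gamma(2) = -0.0531 (to 4 decimal places).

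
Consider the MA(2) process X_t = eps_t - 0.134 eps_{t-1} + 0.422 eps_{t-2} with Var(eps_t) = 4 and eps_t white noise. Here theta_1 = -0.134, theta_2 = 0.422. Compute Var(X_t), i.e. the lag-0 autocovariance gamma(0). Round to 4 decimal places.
\gamma(0) = 4.7842

For an MA(q) process X_t = eps_t + sum_i theta_i eps_{t-i} with
Var(eps_t) = sigma^2, the variance is
  gamma(0) = sigma^2 * (1 + sum_i theta_i^2).
  sum_i theta_i^2 = (-0.134)^2 + (0.422)^2 = 0.017956 + 0.178084 = 0.19604.
  gamma(0) = 4 * (1 + 0.19604) = 4 * 1.19604 = 4.78416, which rounds to 4.7842.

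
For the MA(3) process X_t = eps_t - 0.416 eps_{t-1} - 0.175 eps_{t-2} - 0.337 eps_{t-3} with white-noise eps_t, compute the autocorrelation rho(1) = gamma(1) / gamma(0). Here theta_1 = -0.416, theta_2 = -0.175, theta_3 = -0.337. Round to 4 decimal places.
\rho(1) = -0.2158

For an MA(q) process with theta_0 = 1, the autocovariance is
  gamma(k) = sigma^2 * sum_{i=0..q-k} theta_i * theta_{i+k},
and rho(k) = gamma(k) / gamma(0). Sigma^2 cancels.
  numerator   = (1)*(-0.416) + (-0.416)*(-0.175) + (-0.175)*(-0.337) = -0.284225.
  denominator = (1)^2 + (-0.416)^2 + (-0.175)^2 + (-0.337)^2 = 1.31725.
  rho(1) = -0.284225 / 1.31725 = -0.2158.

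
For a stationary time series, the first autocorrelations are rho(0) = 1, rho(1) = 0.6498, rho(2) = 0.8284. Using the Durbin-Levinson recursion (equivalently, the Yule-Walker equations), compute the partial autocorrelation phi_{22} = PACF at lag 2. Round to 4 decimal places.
\phi_{22} = 0.7030

The PACF at lag k is phi_{kk}, the last component of the solution
to the Yule-Walker system G_k phi = r_k where
  (G_k)_{ij} = rho(|i - j|), (r_k)_i = rho(i), i,j = 1..k.
Equivalently, Durbin-Levinson gives phi_{kk} iteratively:
  phi_{11} = rho(1)
  phi_{kk} = [rho(k) - sum_{j=1..k-1} phi_{k-1,j} rho(k-j)]
            / [1 - sum_{j=1..k-1} phi_{k-1,j} rho(j)],
  phi_{k,j} = phi_{k-1,j} - phi_{kk} phi_{k-1,k-j},  j = 1..k-1.
Step k = 1:
  phi_11 = rho(1) = 0.6498.
Step k = 2:
  phi_22 = [rho(2) - phi_11 rho(1)] / [1 - phi_11 rho(1)] = [0.8284 - (0.6498)(0.6498)] / [1 - (0.6498)(0.6498)]
         = 0.40615996 / 0.57775996 = 0.703.
Therefore phi_{22} = 0.7030.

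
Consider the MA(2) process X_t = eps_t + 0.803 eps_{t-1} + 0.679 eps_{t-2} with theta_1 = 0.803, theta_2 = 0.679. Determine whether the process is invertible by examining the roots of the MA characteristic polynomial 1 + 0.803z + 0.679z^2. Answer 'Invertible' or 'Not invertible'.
\text{Invertible}

The MA(q) characteristic polynomial is P(z) = 1 + 0.803z + 0.679z^2.
Invertibility requires all roots to lie outside the unit circle, i.e. |z| > 1 for every root.
Set 1 + (0.803) z + (0.679) z^2 = 0, i.e. a z^2 + b z + c = 0 with a = 0.679, b = 0.803, c = 1.
Discriminant D = b^2 - 4ac = (0.803)^2 - 4*(0.679)*1 = 0.644809 - (2.716) = -2.071191.
D < 0, so the roots are the complex-conjugate pair z = (-b +/- i sqrt(-D)) / (2a) = -0.5913 +/- 1.0598i.
For a conjugate pair |z|^2 = z * conj(z) = (product of roots) = c/a = 1/(0.679) = 1.472754, so |z| = sqrt(1.472754) = 1.2136 for both roots.
Moduli of all roots: 1.2136, 1.2136.
All moduli strictly greater than 1? Yes.
Verdict: Invertible.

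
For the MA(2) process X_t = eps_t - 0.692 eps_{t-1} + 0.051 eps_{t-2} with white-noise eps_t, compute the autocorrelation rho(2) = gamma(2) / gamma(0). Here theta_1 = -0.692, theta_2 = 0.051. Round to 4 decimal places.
\rho(2) = 0.0344

For an MA(q) process with theta_0 = 1, the autocovariance is
  gamma(k) = sigma^2 * sum_{i=0..q-k} theta_i * theta_{i+k},
and rho(k) = gamma(k) / gamma(0). Sigma^2 cancels.
  numerator   = (1)*(0.051) = 0.051.
  denominator = (1)^2 + (-0.692)^2 + (0.051)^2 = 1.481465.
  rho(2) = 0.051 / 1.481465 = 0.0344.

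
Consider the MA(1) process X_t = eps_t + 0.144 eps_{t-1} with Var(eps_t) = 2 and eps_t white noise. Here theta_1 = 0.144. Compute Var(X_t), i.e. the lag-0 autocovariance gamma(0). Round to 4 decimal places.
\gamma(0) = 2.0415

For an MA(q) process X_t = eps_t + sum_i theta_i eps_{t-i} with
Var(eps_t) = sigma^2, the variance is
  gamma(0) = sigma^2 * (1 + sum_i theta_i^2).
  sum_i theta_i^2 = (0.144)^2 = 0.020736.
  gamma(0) = 2 * (1 + 0.020736) = 2 * 1.020736 = 2.041472, which rounds to 2.0415.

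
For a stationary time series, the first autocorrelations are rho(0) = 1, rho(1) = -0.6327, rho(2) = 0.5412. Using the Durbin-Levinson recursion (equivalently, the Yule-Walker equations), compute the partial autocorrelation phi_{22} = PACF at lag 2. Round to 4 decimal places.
\phi_{22} = 0.2349

The PACF at lag k is phi_{kk}, the last component of the solution
to the Yule-Walker system G_k phi = r_k where
  (G_k)_{ij} = rho(|i - j|), (r_k)_i = rho(i), i,j = 1..k.
Equivalently, Durbin-Levinson gives phi_{kk} iteratively:
  phi_{11} = rho(1)
  phi_{kk} = [rho(k) - sum_{j=1..k-1} phi_{k-1,j} rho(k-j)]
            / [1 - sum_{j=1..k-1} phi_{k-1,j} rho(j)],
  phi_{k,j} = phi_{k-1,j} - phi_{kk} phi_{k-1,k-j},  j = 1..k-1.
Step k = 1:
  phi_11 = rho(1) = -0.6327.
Step k = 2:
  phi_22 = [rho(2) - phi_11 rho(1)] / [1 - phi_11 rho(1)] = [0.5412 - (-0.6327)(-0.6327)] / [1 - (-0.6327)(-0.6327)]
         = 0.14089071 / 0.59969071 = 0.2349.
Therefore phi_{22} = 0.2349.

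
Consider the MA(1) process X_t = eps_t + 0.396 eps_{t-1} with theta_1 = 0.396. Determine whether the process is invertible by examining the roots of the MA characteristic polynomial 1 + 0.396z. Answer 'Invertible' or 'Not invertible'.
\text{Invertible}

The MA(q) characteristic polynomial is P(z) = 1 + 0.396z.
Invertibility requires all roots to lie outside the unit circle, i.e. |z| > 1 for every root.
This is linear in z: 1 + (0.396) z = 0  =>  z = -1/(0.396) = -2.525253,  |z| = 2.525253.
Moduli of all roots: 2.5253.
All moduli strictly greater than 1? Yes.
Verdict: Invertible.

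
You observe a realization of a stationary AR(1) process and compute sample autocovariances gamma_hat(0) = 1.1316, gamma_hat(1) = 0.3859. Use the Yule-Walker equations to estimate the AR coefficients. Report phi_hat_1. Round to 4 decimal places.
\hat\phi_{1} = 0.3410

The Yule-Walker equations for an AR(p) process read, in matrix form,
  Gamma_p phi = r_p,   with   (Gamma_p)_{ij} = gamma(|i - j|),
                       (r_p)_i = gamma(i),   i,j = 1..p.
Substitute the sample gammas (Toeplitz matrix and right-hand side of size 1):
  Gamma_p = [[1.1316]]
  r_p     = [0.3859]
With p = 1 this is the single equation gamma(0) phi_1 = gamma(1):
  phi_hat_1 = gamma(1) / gamma(0) = 0.3859 / 1.1316 = 0.3410.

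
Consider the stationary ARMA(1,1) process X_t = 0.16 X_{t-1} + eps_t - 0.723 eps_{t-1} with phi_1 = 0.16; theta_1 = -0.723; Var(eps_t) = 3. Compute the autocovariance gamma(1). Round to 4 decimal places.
\gamma(1) = -1.5329

Multiply the model equation by X_{t-k} and take expectations. With theta_0 = psi_0 = 1 and psi_j the MA(infinity) weights, this gives
  gamma(k) - sum_i phi_i gamma(k-i) = c_k,
  c_k = sigma^2 * sum_{j=k..q} theta_j psi_{j-k}   (c_k = 0 for k > q),
using gamma(-m) = gamma(m).
psi-weights needed (psi_j = theta_j + sum_i phi_i psi_{j-i}):
  psi_1 = theta_1 + phi_1 = -0.723 + (0.16) = -0.563
Right-hand sides:
  c_0 = sigma^2 (1 + theta_1 psi_1) = 3 * (1 + (-0.723)(-0.563)) = 3 * 1.407049 = 4.221147
  c_1 = sigma^2 theta_1 = 3 * (-0.723) = -2.169
  c_2 = 0
Equations for k = 0 and k = 1 (AR order 1):
  gamma(0) = phi_1 gamma(1) + c_0
  gamma(1) = phi_1 gamma(0) + c_1
Substituting the second into the first: gamma(0) (1 - phi_1^2) = c_0 + phi_1 c_1, so
  gamma(0) = (c_0 + phi_1 c_1) / (1 - phi_1^2) = (4.221147 + (0.16)(-2.169)) / (1 - (0.16)^2) = 3.874107 / 0.9744 = 3.97589.
  gamma(1) = phi_1 gamma(0) + c_1 = (0.16)(3.97589) + (-2.169) = -1.532858.
Therefore gamma(1) = -1.5329 (to 4 decimal places).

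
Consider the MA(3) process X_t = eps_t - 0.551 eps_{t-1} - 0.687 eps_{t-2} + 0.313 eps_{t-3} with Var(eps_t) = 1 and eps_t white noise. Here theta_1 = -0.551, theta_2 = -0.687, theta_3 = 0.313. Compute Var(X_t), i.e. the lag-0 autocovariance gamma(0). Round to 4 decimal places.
\gamma(0) = 1.8735

For an MA(q) process X_t = eps_t + sum_i theta_i eps_{t-i} with
Var(eps_t) = sigma^2, the variance is
  gamma(0) = sigma^2 * (1 + sum_i theta_i^2).
  sum_i theta_i^2 = (-0.551)^2 + (-0.687)^2 + (0.313)^2 = 0.303601 + 0.471969 + 0.097969 = 0.873539.
  gamma(0) = 1 * (1 + 0.873539) = 1 * 1.873539 = 1.873539, which rounds to 1.8735.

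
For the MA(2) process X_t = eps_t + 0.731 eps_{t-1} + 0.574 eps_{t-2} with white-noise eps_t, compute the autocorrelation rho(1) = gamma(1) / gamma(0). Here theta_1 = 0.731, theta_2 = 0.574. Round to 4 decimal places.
\rho(1) = 0.6173

For an MA(q) process with theta_0 = 1, the autocovariance is
  gamma(k) = sigma^2 * sum_{i=0..q-k} theta_i * theta_{i+k},
and rho(k) = gamma(k) / gamma(0). Sigma^2 cancels.
  numerator   = (1)*(0.731) + (0.731)*(0.574) = 1.150594.
  denominator = (1)^2 + (0.731)^2 + (0.574)^2 = 1.863837.
  rho(1) = 1.150594 / 1.863837 = 0.6173.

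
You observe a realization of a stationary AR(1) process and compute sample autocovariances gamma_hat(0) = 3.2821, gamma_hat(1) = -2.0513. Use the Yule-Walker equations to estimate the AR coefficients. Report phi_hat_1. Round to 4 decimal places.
\hat\phi_{1} = -0.6250

The Yule-Walker equations for an AR(p) process read, in matrix form,
  Gamma_p phi = r_p,   with   (Gamma_p)_{ij} = gamma(|i - j|),
                       (r_p)_i = gamma(i),   i,j = 1..p.
Substitute the sample gammas (Toeplitz matrix and right-hand side of size 1):
  Gamma_p = [[3.2821]]
  r_p     = [-2.0513]
With p = 1 this is the single equation gamma(0) phi_1 = gamma(1):
  phi_hat_1 = gamma(1) / gamma(0) = -2.0513 / 3.2821 = -0.6250.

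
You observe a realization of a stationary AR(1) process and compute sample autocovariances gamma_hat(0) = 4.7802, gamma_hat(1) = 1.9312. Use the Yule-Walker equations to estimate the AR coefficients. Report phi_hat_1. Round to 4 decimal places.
\hat\phi_{1} = 0.4040

The Yule-Walker equations for an AR(p) process read, in matrix form,
  Gamma_p phi = r_p,   with   (Gamma_p)_{ij} = gamma(|i - j|),
                       (r_p)_i = gamma(i),   i,j = 1..p.
Substitute the sample gammas (Toeplitz matrix and right-hand side of size 1):
  Gamma_p = [[4.7802]]
  r_p     = [1.9312]
With p = 1 this is the single equation gamma(0) phi_1 = gamma(1):
  phi_hat_1 = gamma(1) / gamma(0) = 1.9312 / 4.7802 = 0.4040.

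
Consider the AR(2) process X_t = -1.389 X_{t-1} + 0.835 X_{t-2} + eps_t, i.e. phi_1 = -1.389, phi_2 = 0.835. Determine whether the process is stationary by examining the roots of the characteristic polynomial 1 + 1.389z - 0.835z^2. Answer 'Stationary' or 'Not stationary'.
\text{Not stationary}

The AR(p) characteristic polynomial is P(z) = 1 + 1.389z - 0.835z^2.
Stationarity requires all roots to lie outside the unit circle, i.e. |z| > 1 for every root.
Set 1 + (1.389) z + (-0.835) z^2 = 0, i.e. a z^2 + b z + c = 0 with a = -0.835, b = 1.389, c = 1.
Discriminant D = b^2 - 4ac = (1.389)^2 - 4*(-0.835)*1 = 1.929321 - (-3.34) = 5.269321.
D >= 0, so the roots are real: z = (-b +/- sqrt(D)) / (2a) = (-1.389 +/- 2.2955) / (-1.67).
  z_1 = (-1.389 + 2.2955) / (-1.67) = -0.5428,   |z_1| = 0.5428.
  z_2 = (-1.389 - 2.2955) / (-1.67) = 2.2063,   |z_2| = 2.2063.
Moduli of all roots: 0.5428, 2.2063.
All moduli strictly greater than 1? No.
Verdict: Not stationary.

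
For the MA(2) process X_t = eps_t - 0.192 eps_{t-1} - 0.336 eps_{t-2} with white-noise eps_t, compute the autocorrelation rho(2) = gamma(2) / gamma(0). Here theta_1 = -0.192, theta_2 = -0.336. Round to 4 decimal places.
\rho(2) = -0.2922

For an MA(q) process with theta_0 = 1, the autocovariance is
  gamma(k) = sigma^2 * sum_{i=0..q-k} theta_i * theta_{i+k},
and rho(k) = gamma(k) / gamma(0). Sigma^2 cancels.
  numerator   = (1)*(-0.336) = -0.336.
  denominator = (1)^2 + (-0.192)^2 + (-0.336)^2 = 1.14976.
  rho(2) = -0.336 / 1.14976 = -0.2922.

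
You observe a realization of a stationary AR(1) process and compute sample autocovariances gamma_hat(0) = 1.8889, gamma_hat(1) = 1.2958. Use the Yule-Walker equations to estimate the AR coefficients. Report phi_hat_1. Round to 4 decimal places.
\hat\phi_{1} = 0.6860

The Yule-Walker equations for an AR(p) process read, in matrix form,
  Gamma_p phi = r_p,   with   (Gamma_p)_{ij} = gamma(|i - j|),
                       (r_p)_i = gamma(i),   i,j = 1..p.
Substitute the sample gammas (Toeplitz matrix and right-hand side of size 1):
  Gamma_p = [[1.8889]]
  r_p     = [1.2958]
With p = 1 this is the single equation gamma(0) phi_1 = gamma(1):
  phi_hat_1 = gamma(1) / gamma(0) = 1.2958 / 1.8889 = 0.6860.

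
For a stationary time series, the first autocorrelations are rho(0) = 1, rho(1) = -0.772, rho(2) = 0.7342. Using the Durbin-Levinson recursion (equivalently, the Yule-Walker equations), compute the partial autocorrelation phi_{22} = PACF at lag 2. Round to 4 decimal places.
\phi_{22} = 0.3421

The PACF at lag k is phi_{kk}, the last component of the solution
to the Yule-Walker system G_k phi = r_k where
  (G_k)_{ij} = rho(|i - j|), (r_k)_i = rho(i), i,j = 1..k.
Equivalently, Durbin-Levinson gives phi_{kk} iteratively:
  phi_{11} = rho(1)
  phi_{kk} = [rho(k) - sum_{j=1..k-1} phi_{k-1,j} rho(k-j)]
            / [1 - sum_{j=1..k-1} phi_{k-1,j} rho(j)],
  phi_{k,j} = phi_{k-1,j} - phi_{kk} phi_{k-1,k-j},  j = 1..k-1.
Step k = 1:
  phi_11 = rho(1) = -0.772.
Step k = 2:
  phi_22 = [rho(2) - phi_11 rho(1)] / [1 - phi_11 rho(1)] = [0.7342 - (-0.772)(-0.772)] / [1 - (-0.772)(-0.772)]
         = 0.138216 / 0.404016 = 0.3421.
Therefore phi_{22} = 0.3421.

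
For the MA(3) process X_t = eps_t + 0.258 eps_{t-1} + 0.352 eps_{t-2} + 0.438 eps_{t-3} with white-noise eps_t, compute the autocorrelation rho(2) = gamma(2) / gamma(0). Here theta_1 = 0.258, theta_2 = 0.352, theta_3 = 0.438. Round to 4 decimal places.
\rho(2) = 0.3364

For an MA(q) process with theta_0 = 1, the autocovariance is
  gamma(k) = sigma^2 * sum_{i=0..q-k} theta_i * theta_{i+k},
and rho(k) = gamma(k) / gamma(0). Sigma^2 cancels.
  numerator   = (1)*(0.352) + (0.258)*(0.438) = 0.465004.
  denominator = (1)^2 + (0.258)^2 + (0.352)^2 + (0.438)^2 = 1.382312.
  rho(2) = 0.465004 / 1.382312 = 0.3364.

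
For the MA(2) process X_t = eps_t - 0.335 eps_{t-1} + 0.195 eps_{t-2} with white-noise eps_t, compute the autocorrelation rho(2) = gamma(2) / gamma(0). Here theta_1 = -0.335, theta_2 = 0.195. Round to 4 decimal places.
\rho(2) = 0.1695

For an MA(q) process with theta_0 = 1, the autocovariance is
  gamma(k) = sigma^2 * sum_{i=0..q-k} theta_i * theta_{i+k},
and rho(k) = gamma(k) / gamma(0). Sigma^2 cancels.
  numerator   = (1)*(0.195) = 0.195.
  denominator = (1)^2 + (-0.335)^2 + (0.195)^2 = 1.15025.
  rho(2) = 0.195 / 1.15025 = 0.1695.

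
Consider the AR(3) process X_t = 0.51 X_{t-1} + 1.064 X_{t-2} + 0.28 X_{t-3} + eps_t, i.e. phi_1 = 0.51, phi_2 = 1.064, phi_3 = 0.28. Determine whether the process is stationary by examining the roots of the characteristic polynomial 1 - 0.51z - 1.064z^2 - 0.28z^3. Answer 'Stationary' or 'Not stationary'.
\text{Not stationary}

The AR(p) characteristic polynomial is P(z) = 1 - 0.51z - 1.064z^2 - 0.28z^3.
Stationarity requires all roots to lie outside the unit circle, i.e. |z| > 1 for every root.
Degree 3: look for a simple real root z0 first, then factor out (1 - z/z0) and solve the remaining quadratic.
Testing z0 = -2.5: P(-2.5) = 1 + (-0.51)(-2.5) + (-1.064)(-2.5)^2 + (-0.28)(-2.5)^3
  = 1 + (1.275) + (-6.65) + (4.375) = 0.  So z_0 = -2.5 is a root, |z_0| = 2.5.
Divide out the factor (1 + 0.4 z) = (1 - z/z0) (since 1/z0 = -0.4):
  P(z) = (1 + 0.4 z)(1 + (-0.91) z + (-0.7) z^2)
  [check: z-coef -0.91 - (-0.4) = -0.51; z^2-coef -0.7 - (-0.4)(-0.91) = -1.064; z^3-coef -(-0.4)(-0.7) = -0.28.]
Remaining roots from the quadratic factor 1 + (-0.91) z + (-0.7) z^2:
  Set 1 + (-0.91) z + (-0.7) z^2 = 0, i.e. a z^2 + b z + c = 0 with a = -0.7, b = -0.91, c = 1.
  Discriminant D = b^2 - 4ac = (-0.91)^2 - 4*(-0.7)*1 = 0.8281 - (-2.8) = 3.6281.
  D >= 0, so the roots are real: z = (-b +/- sqrt(D)) / (2a) = (0.91 +/- 1.904757) / (-1.4).
    z_1 = (0.91 + 1.904757) / (-1.4) = -2.0105,   |z_1| = 2.0105.
    z_2 = (0.91 - 1.904757) / (-1.4) = 0.7105,   |z_2| = 0.7105.
Moduli of all roots: 2.5000, 2.0105, 0.7105.
All moduli strictly greater than 1? No.
Verdict: Not stationary.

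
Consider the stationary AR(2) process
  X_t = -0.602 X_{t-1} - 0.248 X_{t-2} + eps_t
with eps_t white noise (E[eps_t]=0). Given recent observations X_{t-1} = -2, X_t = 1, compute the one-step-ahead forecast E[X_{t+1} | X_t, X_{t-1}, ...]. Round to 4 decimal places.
E[X_{t+1} \mid \mathcal F_t] = -0.1060

For an AR(p) model X_t = c + sum_i phi_i X_{t-i} + eps_t, the
one-step-ahead conditional mean is
  E[X_{t+1} | X_t, ...] = c + sum_i phi_i X_{t+1-i}.
Substitute known values:
  E[X_{t+1} | ...] = (-0.602) * (1) + (-0.248) * (-2)
                   = -0.1060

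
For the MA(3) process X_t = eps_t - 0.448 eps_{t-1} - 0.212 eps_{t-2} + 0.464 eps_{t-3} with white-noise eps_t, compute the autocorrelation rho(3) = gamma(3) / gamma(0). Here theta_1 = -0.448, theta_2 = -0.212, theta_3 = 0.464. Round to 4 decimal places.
\rho(3) = 0.3176

For an MA(q) process with theta_0 = 1, the autocovariance is
  gamma(k) = sigma^2 * sum_{i=0..q-k} theta_i * theta_{i+k},
and rho(k) = gamma(k) / gamma(0). Sigma^2 cancels.
  numerator   = (1)*(0.464) = 0.464.
  denominator = (1)^2 + (-0.448)^2 + (-0.212)^2 + (0.464)^2 = 1.460944.
  rho(3) = 0.464 / 1.460944 = 0.3176.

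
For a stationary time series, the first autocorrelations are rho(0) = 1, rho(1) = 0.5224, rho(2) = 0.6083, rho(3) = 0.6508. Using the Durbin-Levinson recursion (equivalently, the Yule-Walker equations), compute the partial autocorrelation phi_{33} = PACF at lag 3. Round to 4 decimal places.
\phi_{33} = 0.4169

The PACF at lag k is phi_{kk}, the last component of the solution
to the Yule-Walker system G_k phi = r_k where
  (G_k)_{ij} = rho(|i - j|), (r_k)_i = rho(i), i,j = 1..k.
Equivalently, Durbin-Levinson gives phi_{kk} iteratively:
  phi_{11} = rho(1)
  phi_{kk} = [rho(k) - sum_{j=1..k-1} phi_{k-1,j} rho(k-j)]
            / [1 - sum_{j=1..k-1} phi_{k-1,j} rho(j)],
  phi_{k,j} = phi_{k-1,j} - phi_{kk} phi_{k-1,k-j},  j = 1..k-1.
Step k = 1:
  phi_11 = rho(1) = 0.5224.
Step k = 2:
  phi_22 = [rho(2) - phi_11 rho(1)] / [1 - phi_11 rho(1)] = [0.6083 - (0.5224)(0.5224)] / [1 - (0.5224)(0.5224)]
         = 0.33539824 / 0.72709824 = 0.461283.
  Update: phi_21 = phi_11 - phi_22 phi_11 = 0.5224 - (0.461283)(0.5224) = 0.281426.
Step k = 3:
  phi_33 = [rho(3) - phi_21 rho(2) - phi_22 rho(1)] / [1 - phi_21 rho(1) - phi_22 rho(2)]
    numerator   = 0.6508 - (0.281426)(0.6083) - (0.461283)(0.5224) = 0.23863442
    denominator = 1 - (0.281426)(0.5224) - (0.461283)(0.6083) = 0.57238465
  phi_33 = 0.23863442 / 0.57238465 = 0.4169.
Therefore phi_{33} = 0.4169.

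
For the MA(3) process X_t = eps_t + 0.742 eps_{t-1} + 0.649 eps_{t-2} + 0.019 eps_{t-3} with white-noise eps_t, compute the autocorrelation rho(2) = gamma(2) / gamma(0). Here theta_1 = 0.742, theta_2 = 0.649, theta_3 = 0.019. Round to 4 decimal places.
\rho(2) = 0.3362

For an MA(q) process with theta_0 = 1, the autocovariance is
  gamma(k) = sigma^2 * sum_{i=0..q-k} theta_i * theta_{i+k},
and rho(k) = gamma(k) / gamma(0). Sigma^2 cancels.
  numerator   = (1)*(0.649) + (0.742)*(0.019) = 0.663098.
  denominator = (1)^2 + (0.742)^2 + (0.649)^2 + (0.019)^2 = 1.972126.
  rho(2) = 0.663098 / 1.972126 = 0.3362.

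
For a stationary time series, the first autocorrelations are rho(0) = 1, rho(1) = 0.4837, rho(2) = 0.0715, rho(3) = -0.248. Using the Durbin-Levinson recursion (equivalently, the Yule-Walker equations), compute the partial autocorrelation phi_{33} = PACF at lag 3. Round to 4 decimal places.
\phi_{33} = -0.2561

The PACF at lag k is phi_{kk}, the last component of the solution
to the Yule-Walker system G_k phi = r_k where
  (G_k)_{ij} = rho(|i - j|), (r_k)_i = rho(i), i,j = 1..k.
Equivalently, Durbin-Levinson gives phi_{kk} iteratively:
  phi_{11} = rho(1)
  phi_{kk} = [rho(k) - sum_{j=1..k-1} phi_{k-1,j} rho(k-j)]
            / [1 - sum_{j=1..k-1} phi_{k-1,j} rho(j)],
  phi_{k,j} = phi_{k-1,j} - phi_{kk} phi_{k-1,k-j},  j = 1..k-1.
Step k = 1:
  phi_11 = rho(1) = 0.4837.
Step k = 2:
  phi_22 = [rho(2) - phi_11 rho(1)] / [1 - phi_11 rho(1)] = [0.0715 - (0.4837)(0.4837)] / [1 - (0.4837)(0.4837)]
         = -0.16246569 / 0.76603431 = -0.212087.
  Update: phi_21 = phi_11 - phi_22 phi_11 = 0.4837 - (-0.212087)(0.4837) = 0.586286.
Step k = 3:
  phi_33 = [rho(3) - phi_21 rho(2) - phi_22 rho(1)] / [1 - phi_21 rho(1) - phi_22 rho(2)]
    numerator   = -0.248 - (0.586286)(0.0715) - (-0.212087)(0.4837) = -0.18733314
    denominator = 1 - (0.586286)(0.4837) - (-0.212087)(0.0715) = 0.7315775
  phi_33 = -0.18733314 / 0.7315775 = -0.2561.
Therefore phi_{33} = -0.2561.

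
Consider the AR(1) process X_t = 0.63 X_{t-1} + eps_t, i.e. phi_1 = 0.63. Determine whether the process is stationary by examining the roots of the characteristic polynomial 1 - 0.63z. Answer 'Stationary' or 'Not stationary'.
\text{Stationary}

The AR(p) characteristic polynomial is P(z) = 1 - 0.63z.
Stationarity requires all roots to lie outside the unit circle, i.e. |z| > 1 for every root.
This is linear in z: 1 + (-0.63) z = 0  =>  z = -1/(-0.63) = 1.587302,  |z| = 1.587302.
Moduli of all roots: 1.5873.
All moduli strictly greater than 1? Yes.
Verdict: Stationary.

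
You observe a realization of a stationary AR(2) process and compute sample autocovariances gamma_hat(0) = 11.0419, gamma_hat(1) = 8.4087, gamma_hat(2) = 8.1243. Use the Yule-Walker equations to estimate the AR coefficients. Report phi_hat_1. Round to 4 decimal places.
\hat\phi_{1} = 0.4790

The Yule-Walker equations for an AR(p) process read, in matrix form,
  Gamma_p phi = r_p,   with   (Gamma_p)_{ij} = gamma(|i - j|),
                       (r_p)_i = gamma(i),   i,j = 1..p.
Substitute the sample gammas (Toeplitz matrix and right-hand side of size 2):
  Gamma_p = [[11.0419, 8.4087], [8.4087, 11.0419]]
  r_p     = [8.4087, 8.1243]
Written out:
  11.0419 phi_1 + 8.4087 phi_2 = 8.4087
  8.4087 phi_1 + 11.0419 phi_2 = 8.1243
Solve by Cramer's rule:
  det = gamma(0)^2 - gamma(1)^2 = (11.0419)^2 - (8.4087)^2 = 121.92355561 - 70.70623569 = 51.21731992
  phi_hat_1 = [gamma(1) gamma(0) - gamma(1) gamma(2)] / det = [(8.4087)(11.0419) - (8.4087)(8.1243)] / 51.21731992 = 24.53322312 / 51.21731992 = 0.479
  phi_hat_2 = [gamma(0) gamma(2) - gamma(1)^2] / det = [(11.0419)(8.1243) - (8.4087)^2] / 51.21731992 = 19.00147248 / 51.21731992 = 0.371
So phi_hat = [0.4790, 0.3710].
Therefore phi_hat_1 = 0.4790.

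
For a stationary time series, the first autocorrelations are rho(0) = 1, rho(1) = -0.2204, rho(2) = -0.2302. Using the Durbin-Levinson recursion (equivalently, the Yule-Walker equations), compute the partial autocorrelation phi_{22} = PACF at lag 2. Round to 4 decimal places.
\phi_{22} = -0.2930

The PACF at lag k is phi_{kk}, the last component of the solution
to the Yule-Walker system G_k phi = r_k where
  (G_k)_{ij} = rho(|i - j|), (r_k)_i = rho(i), i,j = 1..k.
Equivalently, Durbin-Levinson gives phi_{kk} iteratively:
  phi_{11} = rho(1)
  phi_{kk} = [rho(k) - sum_{j=1..k-1} phi_{k-1,j} rho(k-j)]
            / [1 - sum_{j=1..k-1} phi_{k-1,j} rho(j)],
  phi_{k,j} = phi_{k-1,j} - phi_{kk} phi_{k-1,k-j},  j = 1..k-1.
Step k = 1:
  phi_11 = rho(1) = -0.2204.
Step k = 2:
  phi_22 = [rho(2) - phi_11 rho(1)] / [1 - phi_11 rho(1)] = [-0.2302 - (-0.2204)(-0.2204)] / [1 - (-0.2204)(-0.2204)]
         = -0.27877616 / 0.95142384 = -0.293.
Therefore phi_{22} = -0.2930.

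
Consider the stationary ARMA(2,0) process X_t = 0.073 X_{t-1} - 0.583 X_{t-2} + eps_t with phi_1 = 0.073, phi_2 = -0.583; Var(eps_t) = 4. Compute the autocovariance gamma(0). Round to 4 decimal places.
\gamma(0) = 6.0725

Multiply the model equation by X_{t-k} and take expectations. With theta_0 = psi_0 = 1 and psi_j the MA(infinity) weights, this gives
  gamma(k) - sum_i phi_i gamma(k-i) = c_k,
  c_k = sigma^2 * sum_{j=k..q} theta_j psi_{j-k}   (c_k = 0 for k > q),
using gamma(-m) = gamma(m).
Pure AR (q = 0): c_0 = sigma^2 = 4, c_k = 0 for k >= 1.
Equations for k = 0, 1, 2 (AR order 2, c_2 = 0):
  (E0) gamma(0) = phi_1 gamma(1) + phi_2 gamma(2) + c_0
  (E1) gamma(1) = phi_1 gamma(0) + phi_2 gamma(1) + c_1
  (E2) gamma(2) = phi_1 gamma(1) + phi_2 gamma(0)
From (E1): gamma(1) = A gamma(0) + B with
  A = phi_1 / (1 - phi_2) = 0.073 / 1.583 = 0.046115,   B = c_1 / (1 - phi_2) = 0 / 1.583 = 0.
Insert (E2) into (E0): gamma(0) (1 - phi_2^2) = phi_1 (1 + phi_2) gamma(1) + c_0.
  phi_1 (1 + phi_2) = (0.073)(0.417) = 0.030441,   1 - phi_2^2 = 0.660111.
Replace gamma(1) by A gamma(0) + B and collect gamma(0):
  gamma(0) [0.660111 - (0.030441)(0.046115)] = c_0 = 4
  gamma(0) * 0.658707 = 4
  gamma(0) = 4 / 0.658707 = 6.072501.
Therefore gamma(0) = 6.0725 (to 4 decimal places).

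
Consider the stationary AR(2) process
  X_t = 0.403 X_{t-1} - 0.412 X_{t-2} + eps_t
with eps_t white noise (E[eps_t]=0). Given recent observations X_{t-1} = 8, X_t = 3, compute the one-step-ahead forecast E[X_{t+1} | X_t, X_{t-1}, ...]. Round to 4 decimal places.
E[X_{t+1} \mid \mathcal F_t] = -2.0870

For an AR(p) model X_t = c + sum_i phi_i X_{t-i} + eps_t, the
one-step-ahead conditional mean is
  E[X_{t+1} | X_t, ...] = c + sum_i phi_i X_{t+1-i}.
Substitute known values:
  E[X_{t+1} | ...] = (0.403) * (3) + (-0.412) * (8)
                   = -2.0870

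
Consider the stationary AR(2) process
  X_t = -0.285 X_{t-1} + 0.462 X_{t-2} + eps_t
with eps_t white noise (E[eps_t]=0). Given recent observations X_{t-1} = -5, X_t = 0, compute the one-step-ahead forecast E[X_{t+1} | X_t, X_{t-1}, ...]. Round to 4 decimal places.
E[X_{t+1} \mid \mathcal F_t] = -2.3100

For an AR(p) model X_t = c + sum_i phi_i X_{t-i} + eps_t, the
one-step-ahead conditional mean is
  E[X_{t+1} | X_t, ...] = c + sum_i phi_i X_{t+1-i}.
Substitute known values:
  E[X_{t+1} | ...] = (-0.285) * (0) + (0.462) * (-5)
                   = -2.3100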